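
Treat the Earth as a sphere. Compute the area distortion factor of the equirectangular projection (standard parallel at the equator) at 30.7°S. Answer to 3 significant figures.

Plate carrée maps x = Rλ, y = Rφ. The meridian scale is h = 1 and the parallel scale is k = 1/cos φ = sec φ.
Areal scale = h·k = 1 × sec φ; at 30.7°, h = 1.000, k = 1.163, so h·k = 1.163.

1.16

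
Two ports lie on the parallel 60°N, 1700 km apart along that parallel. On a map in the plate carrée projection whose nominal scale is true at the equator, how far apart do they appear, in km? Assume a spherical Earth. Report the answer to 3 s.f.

Plate carrée maps x = Rλ, y = Rφ. The meridian scale is h = 1 and the parallel scale is k = 1/cos φ = sec φ.
Along the parallel, k = sec 60° = 1/0.5000 = 2.000.
Map distance = 1700 × 2.000 ≈ 3400 km.

3400 km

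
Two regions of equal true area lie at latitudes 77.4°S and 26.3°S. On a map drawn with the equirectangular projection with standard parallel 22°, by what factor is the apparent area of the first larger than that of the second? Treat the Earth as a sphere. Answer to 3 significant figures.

With standard parallel φ₀ = 22°, the equirectangular projection gives x = Rλ cos φ₀, y = Rφ, so h = 1 and k = cos 22° / cos φ.
Areal scale at 77.4°: h·k = 1.000 × 4.250 = 4.250.
Areal scale at 26.3°: h·k = 1.000 × 1.034 = 1.034.
Ratio = 4.250/1.034 ≈ 4.11.

4.11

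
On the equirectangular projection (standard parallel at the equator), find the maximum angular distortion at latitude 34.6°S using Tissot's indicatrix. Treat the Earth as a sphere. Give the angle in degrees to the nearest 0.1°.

Plate carrée maps x = Rλ, y = Rφ. The meridian scale is h = 1 and the parallel scale is k = 1/cos φ = sec φ.
At 34.6°: h = 1.000, k = 1.215; principal scales a = 1.215, b = 1.000.
sin(ω/2) = (a − b)/(a + b) = 0.2149/2.215 = 0.09701, so ω = 2 arcsin(0.09701) ≈ 11.1°.

11.1°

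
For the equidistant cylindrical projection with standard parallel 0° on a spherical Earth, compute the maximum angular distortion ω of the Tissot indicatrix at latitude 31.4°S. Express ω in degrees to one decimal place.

Plate carrée maps x = Rλ, y = Rφ. The meridian scale is h = 1 and the parallel scale is k = 1/cos φ = sec φ.
At 31.4°: h = 1.000, k = 1.172; principal scales a = 1.172, b = 1.000.
sin(ω/2) = (a − b)/(a + b) = 0.1716/2.172 = 0.07901, so ω = 2 arcsin(0.07901) ≈ 9.1°.

9.1°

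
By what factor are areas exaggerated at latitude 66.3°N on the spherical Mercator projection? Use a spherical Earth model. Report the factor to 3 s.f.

Mercator is conformal, so the point scale is isotropic: h = k = sec φ = 1/cos φ.
Areal scale = k² = sec²φ = 1/cos²(66.3°) = 1/0.4019² = 6.190.

6.19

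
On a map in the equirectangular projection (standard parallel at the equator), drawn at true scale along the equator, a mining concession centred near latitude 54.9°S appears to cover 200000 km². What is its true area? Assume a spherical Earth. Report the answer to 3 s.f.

115000 km²

Plate carrée maps x = Rλ, y = Rφ. The meridian scale is h = 1 and the parallel scale is k = 1/cos φ = sec φ.
Areal scale = h·k = 1 × sec φ; at 54.9°, h = 1.000, k = 1.739, so h·k = 1.739.
True area = apparent / (areal scale) = 200000 / 1.739 ≈ 115000 km².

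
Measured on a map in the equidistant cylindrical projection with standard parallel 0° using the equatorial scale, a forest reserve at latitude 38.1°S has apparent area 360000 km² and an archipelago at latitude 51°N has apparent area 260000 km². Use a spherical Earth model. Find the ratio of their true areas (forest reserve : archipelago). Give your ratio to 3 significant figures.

Plate carrée has h = 1 and k = sec φ, giving areal scale sec φ; true area = (apparent area) · cos φ.
True area of forest reserve: 360000 × cos(38.1°) = 360000 × 0.7869 = 283300 km².
True area of archipelago: 260000 × cos(51°) = 260000 × 0.6293 = 163600 km².
Ratio = 283300 / 163600 ≈ 1.73.

1.73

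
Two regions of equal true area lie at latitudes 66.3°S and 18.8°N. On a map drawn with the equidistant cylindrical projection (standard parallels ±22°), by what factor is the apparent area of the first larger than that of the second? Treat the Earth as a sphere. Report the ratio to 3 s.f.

The equidistant cylindrical projection with φ₀ = 22° has h = 1 (meridians true) and k = cos φ₀ / cos φ along parallels.
Areal scale at 66.3°: h·k = 1.000 × 2.307 = 2.307.
Areal scale at 18.8°: h·k = 1.000 × 0.9794 = 0.9794.
Ratio = 2.307/0.9794 ≈ 2.36.

2.36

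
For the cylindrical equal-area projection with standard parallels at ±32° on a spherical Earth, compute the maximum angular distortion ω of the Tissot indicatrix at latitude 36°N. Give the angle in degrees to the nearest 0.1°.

Cylindrical equal-area (φ₀ = 32°): h = cos φ / cos 32° along meridians, k = cos 32° / cos φ along parallels; h·k = 1.
At 36°: h = 0.9540, k = 1.048; principal scales a = 1.048, b = 0.9540.
sin(ω/2) = (a − b)/(a + b) = 0.09427/2.002 = 0.04708, so ω = 2 arcsin(0.04708) ≈ 5.4°.

5.4°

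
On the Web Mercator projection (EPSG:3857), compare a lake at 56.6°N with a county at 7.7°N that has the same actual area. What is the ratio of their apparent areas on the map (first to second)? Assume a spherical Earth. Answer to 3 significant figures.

Mercator is conformal with k = sec φ, so areal scale = k² = sec²φ.
At 56.6°: sec²(56.6°) = 1/0.5505² = 3.300.
At 7.7°: sec²(7.7°) = 1/0.9910² = 1.018.
Ratio = 3.300/1.018 = cos²(7.7°)/cos²(56.6°) ≈ 3.24.

3.24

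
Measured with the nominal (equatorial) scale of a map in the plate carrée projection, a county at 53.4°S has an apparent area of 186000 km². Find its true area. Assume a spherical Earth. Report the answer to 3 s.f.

111000 km²

In the plate carrée (x = Rλ, y = Rφ), meridians are true-scale (h = 1) and parallels are stretched by k = sec φ.
Areal scale = h·k = 1 × sec φ; at 53.4°, h = 1.000, k = 1.677, so h·k = 1.677.
True area = apparent / (areal scale) = 186000 / 1.677 ≈ 111000 km².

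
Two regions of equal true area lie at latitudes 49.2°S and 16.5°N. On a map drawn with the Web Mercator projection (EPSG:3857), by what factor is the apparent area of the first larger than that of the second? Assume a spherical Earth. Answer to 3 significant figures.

2.15

Mercator is conformal with k = sec φ, so areal scale = k² = sec²φ.
At 49.2°: sec²(49.2°) = 1/0.6534² = 2.342.
At 16.5°: sec²(16.5°) = 1/0.9588² = 1.088.
Ratio = 2.342/1.088 = cos²(16.5°)/cos²(49.2°) ≈ 2.15.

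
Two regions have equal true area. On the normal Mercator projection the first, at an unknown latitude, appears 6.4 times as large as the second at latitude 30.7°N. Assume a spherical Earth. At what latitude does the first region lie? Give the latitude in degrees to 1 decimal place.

On Mercator, (apparent₁)/(apparent₂) = sec²φ₁ / sec²φ₂ when true areas are equal.
cos²φ₂ / cos²φ₁ = 6.4  ⇒  cos φ₁ = cos 30.7° / √6.4 = 0.8599/2.530 = 0.3399.
φ₁ = arccos(0.3399) ≈ 70.1°.

70.1°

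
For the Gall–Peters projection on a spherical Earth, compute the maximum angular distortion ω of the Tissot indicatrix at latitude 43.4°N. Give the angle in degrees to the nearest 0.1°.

Gall–Peters is a cylindrical equal-area projection with standard parallels at ±45°. For cylindrical equal-area with standard parallel φ₀, h = cos φ / cos φ₀ and k = cos φ₀ / cos φ, so h·k = 1.
At 43.4°: h = 1.028, k = 0.9732; principal scales a = 1.028, b = 0.9732.
sin(ω/2) = (a − b)/(a + b) = 0.05433/2.001 = 0.02715, so ω = 2 arcsin(0.02715) ≈ 3.1°.

3.1°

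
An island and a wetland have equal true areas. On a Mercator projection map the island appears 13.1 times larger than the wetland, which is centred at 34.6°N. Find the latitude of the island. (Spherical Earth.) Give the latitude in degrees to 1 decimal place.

On Mercator, (apparent₁)/(apparent₂) = sec²φ₁ / sec²φ₂ when true areas are equal.
cos²φ₂ / cos²φ₁ = 13.1  ⇒  cos φ₁ = cos 34.6° / √13.1 = 0.8231/3.619 = 0.2274.
φ₁ = arccos(0.2274) ≈ 76.9°.

76.9°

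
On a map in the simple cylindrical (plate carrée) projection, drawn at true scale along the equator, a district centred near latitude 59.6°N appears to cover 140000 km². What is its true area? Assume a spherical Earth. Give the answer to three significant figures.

For the equirectangular projection with φ₀ = 0 (plate carrée), h = 1 along meridians and k = sec φ along parallels.
Areal scale = h·k = 1 × sec φ; at 59.6°, h = 1.000, k = 1.976, so h·k = 1.976.
True area = apparent / (areal scale) = 140000 / 1.976 ≈ 70800 km².

70800 km²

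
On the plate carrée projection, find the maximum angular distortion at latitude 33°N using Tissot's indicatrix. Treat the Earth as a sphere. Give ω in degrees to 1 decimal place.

Plate carrée maps x = Rλ, y = Rφ. The meridian scale is h = 1 and the parallel scale is k = 1/cos φ = sec φ.
At 33°: h = 1.000, k = 1.192; principal scales a = 1.192, b = 1.000.
sin(ω/2) = (a − b)/(a + b) = 0.1924/2.192 = 0.08774, so ω = 2 arcsin(0.08774) ≈ 10.1°.

10.1°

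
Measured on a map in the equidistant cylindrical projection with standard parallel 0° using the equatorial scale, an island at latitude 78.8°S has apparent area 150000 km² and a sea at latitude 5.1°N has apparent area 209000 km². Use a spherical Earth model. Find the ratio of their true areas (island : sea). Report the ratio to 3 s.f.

0.140

On the plate carrée, areal scale = h·k = 1 × sec φ, so true area = apparent × cos φ.
True area of island: 150000 × cos(78.8°) = 150000 × 0.1942 = 29140 km².
True area of sea: 209000 × cos(5.1°) = 209000 × 0.9960 = 208200 km².
Ratio = 29140 / 208200 ≈ 0.140.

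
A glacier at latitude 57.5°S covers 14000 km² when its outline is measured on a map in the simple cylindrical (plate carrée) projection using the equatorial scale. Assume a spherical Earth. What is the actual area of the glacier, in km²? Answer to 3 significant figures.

7520 km²

Plate carrée maps x = Rλ, y = Rφ. The meridian scale is h = 1 and the parallel scale is k = 1/cos φ = sec φ.
Areal scale = h·k = 1 × sec φ; at 57.5°, h = 1.000, k = 1.861, so h·k = 1.861.
True area = apparent / (areal scale) = 14000 / 1.861 ≈ 7520 km².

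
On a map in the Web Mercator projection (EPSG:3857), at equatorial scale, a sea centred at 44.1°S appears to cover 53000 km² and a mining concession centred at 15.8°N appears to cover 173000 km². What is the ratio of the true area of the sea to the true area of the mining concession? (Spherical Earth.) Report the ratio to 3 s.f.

0.171

Mercator's areal exaggeration is sec²φ; hence true area = (apparent area) · cos²φ.
True area of sea: 53000 × cos²(44.1°) = 53000 × 0.5157 = 27330 km².
True area of mining concession: 173000 × cos²(15.8°) = 173000 × 0.9259 = 160200 km².
Ratio = 27330 / 160200 ≈ 0.171.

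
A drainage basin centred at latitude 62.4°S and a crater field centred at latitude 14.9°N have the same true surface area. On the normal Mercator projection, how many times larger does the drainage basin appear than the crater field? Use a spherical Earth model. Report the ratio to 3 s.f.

On Mercator, area is exaggerated by sec²φ = 1/cos²φ.
At 62.4°: sec²(62.4°) = 1/0.4633² = 4.659.
At 14.9°: sec²(14.9°) = 1/0.9664² = 1.071.
Ratio = 4.659/1.071 = cos²(14.9°)/cos²(62.4°) ≈ 4.35.

4.35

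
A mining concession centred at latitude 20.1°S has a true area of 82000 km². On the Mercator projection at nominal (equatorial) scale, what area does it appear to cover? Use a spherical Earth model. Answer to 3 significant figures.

93000 km²

Mercator is conformal, so the point scale is isotropic: h = k = sec φ = 1/cos φ.
Areal scale = k² = sec²φ = 1/cos²(20.1°) = 1/0.9391² = 1.134.
Apparent area = 82000 × 1.134 ≈ 93000 km².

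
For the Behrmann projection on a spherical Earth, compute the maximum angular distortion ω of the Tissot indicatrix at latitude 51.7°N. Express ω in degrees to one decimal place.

The Behrmann projection is cylindrical equal-area with φ₀ = 30°. Cylindrical equal-area (φ₀ = 30°): h = cos φ / cos 30° along meridians, k = cos 30° / cos φ along parallels; h·k = 1.
At 51.7°: h = 0.7157, k = 1.397; principal scales a = 1.397, b = 0.7157.
sin(ω/2) = (a − b)/(a + b) = 0.6817/2.113 = 0.3226, so ω = 2 arcsin(0.3226) ≈ 37.6°.

37.6°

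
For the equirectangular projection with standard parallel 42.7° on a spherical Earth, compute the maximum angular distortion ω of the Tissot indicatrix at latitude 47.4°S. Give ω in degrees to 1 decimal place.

The equidistant cylindrical projection with φ₀ = 42.7° has h = 1 (meridians true) and k = cos φ₀ / cos φ along parallels.
At 47.4°: h = 1.000, k = 1.086; principal scales a = 1.086, b = 1.000.
sin(ω/2) = (a − b)/(a + b) = 0.08574/2.086 = 0.04111, so ω = 2 arcsin(0.04111) ≈ 4.7°.

4.7°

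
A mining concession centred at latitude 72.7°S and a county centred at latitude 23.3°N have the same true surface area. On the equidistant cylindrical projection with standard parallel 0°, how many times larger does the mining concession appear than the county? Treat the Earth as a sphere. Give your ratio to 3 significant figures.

3.09

For the equirectangular projection with φ₀ = 0 (plate carrée), h = 1 along meridians and k = sec φ along parallels.
Areal scale at 72.7°: h·k = 1.000 × 3.363 = 3.363.
Areal scale at 23.3°: h·k = 1.000 × 1.089 = 1.089.
Ratio = 3.363/1.089 ≈ 3.09.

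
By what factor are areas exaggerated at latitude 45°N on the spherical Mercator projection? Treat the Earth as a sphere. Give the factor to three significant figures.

2.00

The Mercator projection is conformal; its linear scale factor is the same in every direction and equals sec φ = 1/cos φ.
Areal scale = k² = sec²φ = 1/cos²(45°) = 1/0.7071² = 2.000.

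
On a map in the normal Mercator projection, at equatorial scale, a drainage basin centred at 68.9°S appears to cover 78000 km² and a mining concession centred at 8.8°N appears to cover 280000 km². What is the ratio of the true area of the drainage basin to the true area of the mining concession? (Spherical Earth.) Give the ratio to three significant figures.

0.0370

On Mercator the areal scale is sec²φ, so true area = apparent × cos²φ.
True area of drainage basin: 78000 × cos²(68.9°) = 78000 × 0.1296 = 10110 km².
True area of mining concession: 280000 × cos²(8.8°) = 280000 × 0.9766 = 273400 km².
Ratio = 10110 / 273400 ≈ 0.0370.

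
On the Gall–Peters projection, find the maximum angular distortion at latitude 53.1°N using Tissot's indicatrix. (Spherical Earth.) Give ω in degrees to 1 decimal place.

Gall–Peters is a cylindrical equal-area projection with standard parallels at ±45°. Cylindrical equal-area (φ₀ = 45°): h = cos φ / cos 45° along meridians, k = cos 45° / cos φ along parallels; h·k = 1.
At 53.1°: h = 0.8491, k = 1.178; principal scales a = 1.178, b = 0.8491.
sin(ω/2) = (a − b)/(a + b) = 0.3286/2.027 = 0.1621, so ω = 2 arcsin(0.1621) ≈ 18.7°.

18.7°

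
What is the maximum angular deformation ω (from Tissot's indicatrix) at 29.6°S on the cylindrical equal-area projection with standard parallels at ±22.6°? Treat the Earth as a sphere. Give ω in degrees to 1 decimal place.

A cylindrical equal-area projection with standard parallel φ₀ has meridian scale h = cos φ / cos φ₀ and parallel scale k = cos φ₀ / cos φ (so areas are preserved, h·k = 1).
At 29.6°: h = 0.9418, k = 1.062; principal scales a = 1.062, b = 0.9418.
sin(ω/2) = (a − b)/(a + b) = 0.1200/2.004 = 0.05987, so ω = 2 arcsin(0.05987) ≈ 6.9°.

6.9°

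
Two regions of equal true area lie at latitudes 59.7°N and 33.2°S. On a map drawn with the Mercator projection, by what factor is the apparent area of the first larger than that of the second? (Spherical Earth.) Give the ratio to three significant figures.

On Mercator, area is exaggerated by sec²φ = 1/cos²φ.
At 59.7°: sec²(59.7°) = 1/0.5045² = 3.929.
At 33.2°: sec²(33.2°) = 1/0.8368² = 1.428.
Ratio = 3.929/1.428 = cos²(33.2°)/cos²(59.7°) ≈ 2.75.

2.75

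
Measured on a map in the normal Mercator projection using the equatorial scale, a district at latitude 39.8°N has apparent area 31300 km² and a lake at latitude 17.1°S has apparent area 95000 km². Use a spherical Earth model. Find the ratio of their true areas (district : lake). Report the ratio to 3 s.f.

0.213

Mercator's areal exaggeration is sec²φ; hence true area = (apparent area) · cos²φ.
True area of district: 31300 × cos²(39.8°) = 31300 × 0.5903 = 18480 km².
True area of lake: 95000 × cos²(17.1°) = 95000 × 0.9135 = 86790 km².
Ratio = 18480 / 86790 ≈ 0.213.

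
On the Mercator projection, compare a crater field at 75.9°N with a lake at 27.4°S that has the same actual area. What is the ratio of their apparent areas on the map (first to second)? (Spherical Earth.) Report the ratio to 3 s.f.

13.3

On Mercator, area is exaggerated by sec²φ = 1/cos²φ.
At 75.9°: sec²(75.9°) = 1/0.2436² = 16.85.
At 27.4°: sec²(27.4°) = 1/0.8878² = 1.269.
Ratio = 16.85/1.269 = cos²(27.4°)/cos²(75.9°) ≈ 13.3.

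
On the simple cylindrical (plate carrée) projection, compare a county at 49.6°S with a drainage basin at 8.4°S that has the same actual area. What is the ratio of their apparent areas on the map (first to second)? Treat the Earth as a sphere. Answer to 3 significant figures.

In the plate carrée (x = Rλ, y = Rφ), meridians are true-scale (h = 1) and parallels are stretched by k = sec φ.
Areal scale at 49.6°: h·k = 1.000 × 1.543 = 1.543.
Areal scale at 8.4°: h·k = 1.000 × 1.011 = 1.011.
Ratio = 1.543/1.011 ≈ 1.53.

1.53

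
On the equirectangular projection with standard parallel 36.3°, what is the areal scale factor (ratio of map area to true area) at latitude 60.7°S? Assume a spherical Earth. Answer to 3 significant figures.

1.65

In the equirectangular projection with standard parallel φ₀ = 36.3° (x = Rλ cos φ₀, y = Rφ), meridians are true-scale (h = 1) and the parallel scale is k = cos φ₀ / cos φ.
Areal scale = h·k = 1 × cos φ₀ / cos φ; at 60.7°, h = 1.000, k = 1.647, so h·k = 1.647.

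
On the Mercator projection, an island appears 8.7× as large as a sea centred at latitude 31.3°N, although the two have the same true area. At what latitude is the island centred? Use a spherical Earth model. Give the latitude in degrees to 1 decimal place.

On Mercator, (apparent₁)/(apparent₂) = sec²φ₁ / sec²φ₂ when true areas are equal.
cos²φ₂ / cos²φ₁ = 8.7  ⇒  cos φ₁ = cos 31.3° / √8.7 = 0.8545/2.950 = 0.2897.
φ₁ = arccos(0.2897) ≈ 73.2°.

73.2°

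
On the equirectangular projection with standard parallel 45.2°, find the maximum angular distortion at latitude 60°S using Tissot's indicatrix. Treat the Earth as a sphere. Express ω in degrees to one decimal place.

The equidistant cylindrical projection with φ₀ = 45.2° has h = 1 (meridians true) and k = cos φ₀ / cos φ along parallels.
At 60°: h = 1.000, k = 1.409; principal scales a = 1.409, b = 1.000.
sin(ω/2) = (a − b)/(a + b) = 0.4093/2.409 = 0.1699, so ω = 2 arcsin(0.1699) ≈ 19.6°.

19.6°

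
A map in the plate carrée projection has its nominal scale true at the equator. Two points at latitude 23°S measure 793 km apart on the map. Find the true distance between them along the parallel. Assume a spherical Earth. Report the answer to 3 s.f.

730 km

In the plate carrée (x = Rλ, y = Rφ), meridians are true-scale (h = 1) and parallels are stretched by k = sec φ.
Along the parallel at 23°, map distances are exaggerated by k = sec 23° = 1.086.
True distance = 793 / 1.086 = 793 × cos 23° ≈ 730 km.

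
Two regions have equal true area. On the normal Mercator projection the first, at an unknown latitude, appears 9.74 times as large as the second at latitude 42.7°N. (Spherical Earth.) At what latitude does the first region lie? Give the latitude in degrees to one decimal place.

Mercator areal scale is sec²φ, so apparent-area ratio = sec²φ₁ / sec²φ₂ = cos²φ₂ / cos²φ₁.
cos²φ₂ / cos²φ₁ = 9.74  ⇒  cos φ₁ = cos 42.7° / √9.74 = 0.7349/3.121 = 0.2355.
φ₁ = arccos(0.2355) ≈ 76.4°.

76.4°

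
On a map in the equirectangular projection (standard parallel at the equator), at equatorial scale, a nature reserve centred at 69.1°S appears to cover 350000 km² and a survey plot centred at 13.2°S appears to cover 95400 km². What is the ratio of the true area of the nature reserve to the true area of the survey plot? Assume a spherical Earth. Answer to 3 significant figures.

1.34

Plate carrée has h = 1 and k = sec φ, giving areal scale sec φ; true area = (apparent area) · cos φ.
True area of nature reserve: 350000 × cos(69.1°) = 350000 × 0.3567 = 124900 km².
True area of survey plot: 95400 × cos(13.2°) = 95400 × 0.9736 = 92880 km².
Ratio = 124900 / 92880 ≈ 1.34.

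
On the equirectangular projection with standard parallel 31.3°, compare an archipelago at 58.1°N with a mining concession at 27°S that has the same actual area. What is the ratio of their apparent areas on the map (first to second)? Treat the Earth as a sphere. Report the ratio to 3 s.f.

1.69

In the equirectangular projection with standard parallel φ₀ = 31.3° (x = Rλ cos φ₀, y = Rφ), meridians are true-scale (h = 1) and the parallel scale is k = cos φ₀ / cos φ.
Areal scale at 58.1°: h·k = 1.000 × 1.617 = 1.617.
Areal scale at 27°: h·k = 1.000 × 0.9590 = 0.9590.
Ratio = 1.617/0.9590 ≈ 1.69.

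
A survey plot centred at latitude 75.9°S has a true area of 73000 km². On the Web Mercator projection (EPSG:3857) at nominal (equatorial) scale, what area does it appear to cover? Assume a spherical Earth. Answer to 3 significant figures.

For Mercator, h = k = sec φ (a conformal cylindrical projection has a single point scale, 1/cos φ).
Areal scale = k² = sec²φ = 1/cos²(75.9°) = 1/0.2436² = 16.85.
Apparent area = 73000 × 16.85 ≈ 1230000 km².

1230000 km²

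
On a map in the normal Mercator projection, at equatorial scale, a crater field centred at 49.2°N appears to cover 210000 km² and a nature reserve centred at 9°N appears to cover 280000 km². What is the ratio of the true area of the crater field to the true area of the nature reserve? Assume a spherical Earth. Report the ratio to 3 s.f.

0.328

Since Mercator area scale is 1/cos²φ, the true area equals the apparent area multiplied by cos²φ.
True area of crater field: 210000 × cos²(49.2°) = 210000 × 0.4270 = 89660 km².
True area of nature reserve: 280000 × cos²(9°) = 280000 × 0.9755 = 273100 km².
Ratio = 89660 / 273100 ≈ 0.328.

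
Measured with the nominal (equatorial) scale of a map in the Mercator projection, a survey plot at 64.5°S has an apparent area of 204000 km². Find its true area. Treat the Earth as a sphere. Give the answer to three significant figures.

The Mercator projection is conformal; its linear scale factor is the same in every direction and equals sec φ = 1/cos φ.
Areal scale = k² = sec²φ = 1/cos²(64.5°) = 1/0.4305² = 5.395.
True area = apparent / (areal scale) = 204000 / 5.395 ≈ 37800 km².

37800 km²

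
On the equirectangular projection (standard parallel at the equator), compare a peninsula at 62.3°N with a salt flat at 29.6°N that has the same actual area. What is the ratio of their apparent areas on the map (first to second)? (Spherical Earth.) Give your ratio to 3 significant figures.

1.87

Plate carrée maps x = Rλ, y = Rφ. The meridian scale is h = 1 and the parallel scale is k = 1/cos φ = sec φ.
Areal scale at 62.3°: h·k = 1.000 × 2.151 = 2.151.
Areal scale at 29.6°: h·k = 1.000 × 1.150 = 1.150.
Ratio = 2.151/1.150 ≈ 1.87.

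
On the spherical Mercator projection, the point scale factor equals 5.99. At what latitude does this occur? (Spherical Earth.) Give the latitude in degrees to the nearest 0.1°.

80.4°

Mercator scale is k = sec φ = 1/cos φ.
1/cos φ = 5.99  ⇒  cos φ = 0.1669  ⇒  φ = arccos(0.1669) ≈ 80.4°.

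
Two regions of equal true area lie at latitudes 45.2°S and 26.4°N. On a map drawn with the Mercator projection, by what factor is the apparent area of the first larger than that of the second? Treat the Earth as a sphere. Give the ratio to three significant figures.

Mercator areal scale is sec²φ.
At 45.2°: sec²(45.2°) = 1/0.7046² = 2.014.
At 26.4°: sec²(26.4°) = 1/0.8957² = 1.246.
Ratio = 2.014/1.246 = cos²(26.4°)/cos²(45.2°) ≈ 1.62.

1.62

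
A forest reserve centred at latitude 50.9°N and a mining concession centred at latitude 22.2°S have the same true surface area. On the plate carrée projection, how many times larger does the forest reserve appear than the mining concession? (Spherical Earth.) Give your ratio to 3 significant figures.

For the equirectangular projection with φ₀ = 0 (plate carrée), h = 1 along meridians and k = sec φ along parallels.
Areal scale at 50.9°: h·k = 1.000 × 1.586 = 1.586.
Areal scale at 22.2°: h·k = 1.000 × 1.080 = 1.080.
Ratio = 1.586/1.080 ≈ 1.47.

1.47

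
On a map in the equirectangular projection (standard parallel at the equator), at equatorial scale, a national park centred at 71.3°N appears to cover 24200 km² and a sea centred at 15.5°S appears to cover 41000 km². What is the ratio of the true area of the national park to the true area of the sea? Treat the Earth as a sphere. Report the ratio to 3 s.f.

0.196

Plate carrée has h = 1 and k = sec φ, giving areal scale sec φ; true area = (apparent area) · cos φ.
True area of national park: 24200 × cos(71.3°) = 24200 × 0.3206 = 7759 km².
True area of sea: 41000 × cos(15.5°) = 41000 × 0.9636 = 39510 km².
Ratio = 7759 / 39510 ≈ 0.196.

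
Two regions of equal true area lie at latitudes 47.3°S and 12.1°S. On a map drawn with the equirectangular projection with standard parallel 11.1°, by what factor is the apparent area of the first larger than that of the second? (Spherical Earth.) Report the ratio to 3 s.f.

1.44

The equidistant cylindrical projection with φ₀ = 11.1° has h = 1 (meridians true) and k = cos φ₀ / cos φ along parallels.
Areal scale at 47.3°: h·k = 1.000 × 1.447 = 1.447.
Areal scale at 12.1°: h·k = 1.000 × 1.004 = 1.004.
Ratio = 1.447/1.004 ≈ 1.44.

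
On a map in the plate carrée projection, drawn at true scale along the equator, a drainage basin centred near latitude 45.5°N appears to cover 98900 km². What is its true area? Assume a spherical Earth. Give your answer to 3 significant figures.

In the plate carrée (x = Rλ, y = Rφ), meridians are true-scale (h = 1) and parallels are stretched by k = sec φ.
Areal scale = h·k = 1 × sec φ; at 45.5°, h = 1.000, k = 1.427, so h·k = 1.427.
True area = apparent / (areal scale) = 98900 / 1.427 ≈ 69300 km².

69300 km²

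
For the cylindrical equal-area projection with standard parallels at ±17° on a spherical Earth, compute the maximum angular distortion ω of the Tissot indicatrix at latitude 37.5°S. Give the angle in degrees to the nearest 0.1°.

For cylindrical equal-area with standard parallel φ₀, h = cos φ / cos φ₀ and k = cos φ₀ / cos φ, so h·k = 1.
At 37.5°: h = 0.8296, k = 1.205; principal scales a = 1.205, b = 0.8296.
sin(ω/2) = (a − b)/(a + b) = 0.3758/2.035 = 0.1847, so ω = 2 arcsin(0.1847) ≈ 21.3°.

21.3°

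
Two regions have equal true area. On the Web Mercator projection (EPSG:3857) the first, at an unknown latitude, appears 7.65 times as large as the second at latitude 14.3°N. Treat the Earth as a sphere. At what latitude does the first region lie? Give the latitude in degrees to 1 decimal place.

69.5°

For equal true areas on Mercator, apparent areas scale as sec²φ, so the ratio is cos²φ₂ / cos²φ₁.
cos²φ₂ / cos²φ₁ = 7.65  ⇒  cos φ₁ = cos 14.3° / √7.65 = 0.9690/2.766 = 0.3503.
φ₁ = arccos(0.3503) ≈ 69.5°.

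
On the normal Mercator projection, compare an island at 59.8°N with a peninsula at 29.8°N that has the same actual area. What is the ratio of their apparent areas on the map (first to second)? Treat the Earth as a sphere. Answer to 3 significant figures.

On Mercator, area is exaggerated by sec²φ = 1/cos²φ.
At 59.8°: sec²(59.8°) = 1/0.5030² = 3.952.
At 29.8°: sec²(29.8°) = 1/0.8678² = 1.328.
Ratio = 3.952/1.328 = cos²(29.8°)/cos²(59.8°) ≈ 2.98.

2.98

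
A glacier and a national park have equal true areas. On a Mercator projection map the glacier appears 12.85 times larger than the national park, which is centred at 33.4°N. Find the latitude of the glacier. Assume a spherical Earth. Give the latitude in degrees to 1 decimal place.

76.5°

Mercator areal scale is sec²φ, so apparent-area ratio = sec²φ₁ / sec²φ₂ = cos²φ₂ / cos²φ₁.
cos²φ₂ / cos²φ₁ = 12.85  ⇒  cos φ₁ = cos 33.4° / √12.85 = 0.8348/3.585 = 0.2329.
φ₁ = arccos(0.2329) ≈ 76.5°.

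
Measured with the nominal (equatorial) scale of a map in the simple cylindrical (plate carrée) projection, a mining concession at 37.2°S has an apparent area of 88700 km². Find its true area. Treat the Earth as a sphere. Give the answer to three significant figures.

70700 km²

For the equirectangular projection with φ₀ = 0 (plate carrée), h = 1 along meridians and k = sec φ along parallels.
Areal scale = h·k = 1 × sec φ; at 37.2°, h = 1.000, k = 1.255, so h·k = 1.255.
True area = apparent / (areal scale) = 88700 / 1.255 ≈ 70700 km².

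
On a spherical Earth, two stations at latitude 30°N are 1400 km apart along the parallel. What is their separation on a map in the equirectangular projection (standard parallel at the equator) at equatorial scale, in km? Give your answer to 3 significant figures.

In the plate carrée (x = Rλ, y = Rφ), meridians are true-scale (h = 1) and parallels are stretched by k = sec φ.
Along the parallel, k = sec 30° = 1/0.8660 = 1.155.
Map distance = 1400 × 1.155 ≈ 1620 km.

1620 km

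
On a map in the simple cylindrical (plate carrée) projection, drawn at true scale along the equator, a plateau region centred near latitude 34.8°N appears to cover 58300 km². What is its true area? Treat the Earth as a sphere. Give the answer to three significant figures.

Plate carrée maps x = Rλ, y = Rφ. The meridian scale is h = 1 and the parallel scale is k = 1/cos φ = sec φ.
Areal scale = h·k = 1 × sec φ; at 34.8°, h = 1.000, k = 1.218, so h·k = 1.218.
True area = apparent / (areal scale) = 58300 / 1.218 ≈ 47900 km².

47900 km²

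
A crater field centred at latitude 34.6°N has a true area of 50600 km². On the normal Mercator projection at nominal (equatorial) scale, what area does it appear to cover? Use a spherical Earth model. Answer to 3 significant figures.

Mercator is conformal, so the point scale is isotropic: h = k = sec φ = 1/cos φ.
Areal scale = k² = sec²φ = 1/cos²(34.6°) = 1/0.8231² = 1.476.
Apparent area = 50600 × 1.476 ≈ 74700 km².

74700 km²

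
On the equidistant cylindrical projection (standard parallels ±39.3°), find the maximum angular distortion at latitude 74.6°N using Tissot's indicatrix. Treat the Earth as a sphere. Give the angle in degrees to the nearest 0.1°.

The equidistant cylindrical projection with φ₀ = 39.3° has h = 1 (meridians true) and k = cos φ₀ / cos φ along parallels.
At 74.6°: h = 1.000, k = 2.914; principal scales a = 2.914, b = 1.000.
sin(ω/2) = (a − b)/(a + b) = 1.914/3.914 = 0.4890, so ω = 2 arcsin(0.4890) ≈ 58.6°.

58.6°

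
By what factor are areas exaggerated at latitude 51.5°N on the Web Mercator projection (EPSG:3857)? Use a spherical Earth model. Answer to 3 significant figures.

2.58

The Mercator projection is conformal; its linear scale factor is the same in every direction and equals sec φ = 1/cos φ.
Areal scale = k² = sec²φ = 1/cos²(51.5°) = 1/0.6225² = 2.580.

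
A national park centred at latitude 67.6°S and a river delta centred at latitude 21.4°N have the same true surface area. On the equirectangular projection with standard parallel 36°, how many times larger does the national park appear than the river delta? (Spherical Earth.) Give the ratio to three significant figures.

The equidistant cylindrical projection with φ₀ = 36° has h = 1 (meridians true) and k = cos φ₀ / cos φ along parallels.
Areal scale at 67.6°: h·k = 1.000 × 2.123 = 2.123.
Areal scale at 21.4°: h·k = 1.000 × 0.8689 = 0.8689.
Ratio = 2.123/0.8689 ≈ 2.44.

2.44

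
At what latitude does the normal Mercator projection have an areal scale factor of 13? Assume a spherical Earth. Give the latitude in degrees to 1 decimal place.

Mercator areal scale is sec²φ.
sec²φ = 13  ⇒  cos²φ = 0.07692  ⇒  cos φ = 0.2774.
φ = arccos(0.2774) ≈ 73.9°.

73.9°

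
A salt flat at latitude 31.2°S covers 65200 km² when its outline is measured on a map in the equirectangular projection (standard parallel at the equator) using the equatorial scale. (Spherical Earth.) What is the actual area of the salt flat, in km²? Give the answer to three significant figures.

55800 km²

Plate carrée maps x = Rλ, y = Rφ. The meridian scale is h = 1 and the parallel scale is k = 1/cos φ = sec φ.
Areal scale = h·k = 1 × sec φ; at 31.2°, h = 1.000, k = 1.169, so h·k = 1.169.
True area = apparent / (areal scale) = 65200 / 1.169 ≈ 55800 km².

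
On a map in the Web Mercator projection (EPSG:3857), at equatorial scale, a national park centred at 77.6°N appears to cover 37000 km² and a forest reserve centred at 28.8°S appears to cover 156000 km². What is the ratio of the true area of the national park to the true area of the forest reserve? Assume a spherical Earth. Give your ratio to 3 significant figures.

Mercator's areal exaggeration is sec²φ; hence true area = (apparent area) · cos²φ.
True area of national park: 37000 × cos²(77.6°) = 37000 × 0.04611 = 1706 km².
True area of forest reserve: 156000 × cos²(28.8°) = 156000 × 0.7679 = 119800 km².
Ratio = 1706 / 119800 ≈ 0.0142.

0.0142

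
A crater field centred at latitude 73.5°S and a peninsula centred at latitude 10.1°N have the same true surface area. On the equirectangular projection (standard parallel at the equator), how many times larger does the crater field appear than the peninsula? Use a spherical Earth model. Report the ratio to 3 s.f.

3.47

Plate carrée maps x = Rλ, y = Rφ. The meridian scale is h = 1 and the parallel scale is k = 1/cos φ = sec φ.
Areal scale at 73.5°: h·k = 1.000 × 3.521 = 3.521.
Areal scale at 10.1°: h·k = 1.000 × 1.016 = 1.016.
Ratio = 3.521/1.016 ≈ 3.47.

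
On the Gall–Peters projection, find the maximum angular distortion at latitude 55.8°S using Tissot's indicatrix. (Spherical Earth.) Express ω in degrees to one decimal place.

26.1°

Gall–Peters is a cylindrical equal-area projection with standard parallels at ±45°. Cylindrical equal-area (φ₀ = 45°): h = cos φ / cos 45° along meridians, k = cos 45° / cos φ along parallels; h·k = 1.
At 55.8°: h = 0.7949, k = 1.258; principal scales a = 1.258, b = 0.7949.
sin(ω/2) = (a − b)/(a + b) = 0.4631/2.053 = 0.2256, so ω = 2 arcsin(0.2256) ≈ 26.1°.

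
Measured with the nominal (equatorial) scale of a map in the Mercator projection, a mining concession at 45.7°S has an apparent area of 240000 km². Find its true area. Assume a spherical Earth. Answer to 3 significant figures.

The Mercator projection is conformal; its linear scale factor is the same in every direction and equals sec φ = 1/cos φ.
Areal scale = k² = sec²φ = 1/cos²(45.7°) = 1/0.6984² = 2.050.
True area = apparent / (areal scale) = 240000 / 2.050 ≈ 117000 km².

117000 km²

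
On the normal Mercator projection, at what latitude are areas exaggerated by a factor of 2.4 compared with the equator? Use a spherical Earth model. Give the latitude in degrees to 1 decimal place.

Mercator areal scale is sec²φ.
sec²φ = 2.4  ⇒  cos²φ = 0.4167  ⇒  cos φ = 0.6455.
φ = arccos(0.6455) ≈ 49.8°.

49.8°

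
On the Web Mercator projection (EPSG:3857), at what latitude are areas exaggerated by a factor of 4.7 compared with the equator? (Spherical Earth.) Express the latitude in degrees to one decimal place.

62.5°

Mercator areal scale is sec²φ.
sec²φ = 4.7  ⇒  cos²φ = 0.2128  ⇒  cos φ = 0.4613.
φ = arccos(0.4613) ≈ 62.5°.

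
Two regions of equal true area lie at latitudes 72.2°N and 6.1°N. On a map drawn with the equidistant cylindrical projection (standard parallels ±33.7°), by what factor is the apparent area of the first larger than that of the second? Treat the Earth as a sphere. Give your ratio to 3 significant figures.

3.25

The equidistant cylindrical projection with φ₀ = 33.7° has h = 1 (meridians true) and k = cos φ₀ / cos φ along parallels.
Areal scale at 72.2°: h·k = 1.000 × 2.722 = 2.722.
Areal scale at 6.1°: h·k = 1.000 × 0.8367 = 0.8367.
Ratio = 2.722/0.8367 ≈ 3.25.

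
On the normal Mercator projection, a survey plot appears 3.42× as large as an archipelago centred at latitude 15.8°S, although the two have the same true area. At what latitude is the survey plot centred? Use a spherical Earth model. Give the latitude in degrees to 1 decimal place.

58.6°

For equal true areas on Mercator, apparent areas scale as sec²φ, so the ratio is cos²φ₂ / cos²φ₁.
cos²φ₂ / cos²φ₁ = 3.42  ⇒  cos φ₁ = cos 15.8° / √3.42 = 0.9622/1.849 = 0.5203.
φ₁ = arccos(0.5203) ≈ 58.6°.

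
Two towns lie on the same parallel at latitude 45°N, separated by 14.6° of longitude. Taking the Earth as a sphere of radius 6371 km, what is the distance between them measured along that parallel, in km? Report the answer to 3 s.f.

Arc length along a parallel = R cos φ · Δλ (with Δλ in radians).
= 6371 × cos 45° × (14.6° × π/180) = 6371 × 0.7071 × 0.2548 ≈ 1150 km.

1150 km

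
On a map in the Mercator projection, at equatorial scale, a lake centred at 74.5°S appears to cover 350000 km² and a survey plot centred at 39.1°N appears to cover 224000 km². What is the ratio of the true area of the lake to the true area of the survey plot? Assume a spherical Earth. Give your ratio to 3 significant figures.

On Mercator the areal scale is sec²φ, so true area = apparent × cos²φ.
True area of lake: 350000 × cos²(74.5°) = 350000 × 0.07142 = 25000 km².
True area of survey plot: 224000 × cos²(39.1°) = 224000 × 0.6022 = 134900 km².
Ratio = 25000 / 134900 ≈ 0.185.

0.185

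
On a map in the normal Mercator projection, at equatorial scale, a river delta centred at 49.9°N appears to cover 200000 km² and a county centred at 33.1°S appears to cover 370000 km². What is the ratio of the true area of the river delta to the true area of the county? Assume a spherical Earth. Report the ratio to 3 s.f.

Since Mercator area scale is 1/cos²φ, the true area equals the apparent area multiplied by cos²φ.
True area of river delta: 200000 × cos²(49.9°) = 200000 × 0.4149 = 82980 km².
True area of county: 370000 × cos²(33.1°) = 370000 × 0.7018 = 259700 km².
Ratio = 82980 / 259700 ≈ 0.320.

0.320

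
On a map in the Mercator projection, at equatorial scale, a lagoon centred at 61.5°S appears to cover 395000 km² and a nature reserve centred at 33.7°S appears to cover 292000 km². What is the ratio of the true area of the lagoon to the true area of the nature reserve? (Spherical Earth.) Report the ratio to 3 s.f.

On Mercator the areal scale is sec²φ, so true area = apparent × cos²φ.
True area of lagoon: 395000 × cos²(61.5°) = 395000 × 0.2277 = 89930 km².
True area of nature reserve: 292000 × cos²(33.7°) = 292000 × 0.6921 = 202100 km².
Ratio = 89930 / 202100 ≈ 0.445.

0.445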